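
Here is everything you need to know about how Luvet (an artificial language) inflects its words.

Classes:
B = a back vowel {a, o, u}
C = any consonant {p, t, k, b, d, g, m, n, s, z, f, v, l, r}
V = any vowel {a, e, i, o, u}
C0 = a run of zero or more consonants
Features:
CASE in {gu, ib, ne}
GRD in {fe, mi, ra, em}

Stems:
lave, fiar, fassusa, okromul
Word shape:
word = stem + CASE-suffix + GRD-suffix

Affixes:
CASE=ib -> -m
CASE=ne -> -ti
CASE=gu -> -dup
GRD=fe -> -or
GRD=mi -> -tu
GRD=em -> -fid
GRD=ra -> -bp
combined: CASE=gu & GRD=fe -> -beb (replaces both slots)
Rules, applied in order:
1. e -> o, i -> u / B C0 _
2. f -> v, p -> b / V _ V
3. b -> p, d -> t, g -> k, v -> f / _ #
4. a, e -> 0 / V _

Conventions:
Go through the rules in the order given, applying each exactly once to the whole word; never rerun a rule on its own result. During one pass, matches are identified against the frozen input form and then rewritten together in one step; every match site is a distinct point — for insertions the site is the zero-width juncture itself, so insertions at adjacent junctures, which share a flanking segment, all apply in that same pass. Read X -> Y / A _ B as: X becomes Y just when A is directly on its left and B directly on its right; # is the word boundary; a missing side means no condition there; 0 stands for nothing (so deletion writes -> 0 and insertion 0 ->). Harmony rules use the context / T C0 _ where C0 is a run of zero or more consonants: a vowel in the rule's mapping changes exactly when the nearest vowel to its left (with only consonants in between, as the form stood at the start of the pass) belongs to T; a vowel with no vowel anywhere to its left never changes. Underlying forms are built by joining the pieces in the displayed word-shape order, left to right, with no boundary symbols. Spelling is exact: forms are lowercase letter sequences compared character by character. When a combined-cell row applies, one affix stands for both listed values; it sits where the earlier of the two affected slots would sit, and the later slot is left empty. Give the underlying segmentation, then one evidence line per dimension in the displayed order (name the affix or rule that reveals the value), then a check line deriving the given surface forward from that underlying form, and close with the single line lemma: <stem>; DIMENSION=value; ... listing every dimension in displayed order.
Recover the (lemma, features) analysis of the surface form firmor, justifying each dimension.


underlying: fiar-m-or
CASE=ib - signalled by the affix -m
GRD=fe - signalled by the affix -or
check: fiarmor -> fiarmor -> fiarmor -> fiarmor -> firmor
lemma: fiar; CASE=ib; GRD=fe


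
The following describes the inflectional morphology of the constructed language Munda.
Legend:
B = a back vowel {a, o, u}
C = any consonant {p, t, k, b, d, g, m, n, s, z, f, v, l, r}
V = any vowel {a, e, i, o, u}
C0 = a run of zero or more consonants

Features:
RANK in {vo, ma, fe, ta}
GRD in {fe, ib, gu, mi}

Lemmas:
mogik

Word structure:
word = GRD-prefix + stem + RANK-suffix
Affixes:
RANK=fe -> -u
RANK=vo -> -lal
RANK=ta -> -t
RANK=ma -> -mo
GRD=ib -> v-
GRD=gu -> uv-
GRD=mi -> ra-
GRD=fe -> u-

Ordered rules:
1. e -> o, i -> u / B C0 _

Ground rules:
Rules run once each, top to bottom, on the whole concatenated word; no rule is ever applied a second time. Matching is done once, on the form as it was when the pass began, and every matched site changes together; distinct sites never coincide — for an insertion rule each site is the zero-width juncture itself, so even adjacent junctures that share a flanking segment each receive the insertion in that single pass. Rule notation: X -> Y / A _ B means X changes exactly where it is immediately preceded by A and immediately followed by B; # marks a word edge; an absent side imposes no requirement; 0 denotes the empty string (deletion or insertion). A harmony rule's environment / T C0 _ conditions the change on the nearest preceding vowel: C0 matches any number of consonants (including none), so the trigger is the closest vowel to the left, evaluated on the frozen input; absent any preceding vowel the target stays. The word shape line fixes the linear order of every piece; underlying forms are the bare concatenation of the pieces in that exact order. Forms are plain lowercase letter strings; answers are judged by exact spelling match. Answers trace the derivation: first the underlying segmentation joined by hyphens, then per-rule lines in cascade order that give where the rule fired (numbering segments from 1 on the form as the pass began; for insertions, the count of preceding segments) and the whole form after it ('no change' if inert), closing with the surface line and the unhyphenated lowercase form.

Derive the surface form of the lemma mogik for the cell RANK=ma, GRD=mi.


underlying: ra-mogik-mo
1. e -> o, i -> u / B C0 _: fires at position(s) 6: ramogukmo
surface: ramogukmo


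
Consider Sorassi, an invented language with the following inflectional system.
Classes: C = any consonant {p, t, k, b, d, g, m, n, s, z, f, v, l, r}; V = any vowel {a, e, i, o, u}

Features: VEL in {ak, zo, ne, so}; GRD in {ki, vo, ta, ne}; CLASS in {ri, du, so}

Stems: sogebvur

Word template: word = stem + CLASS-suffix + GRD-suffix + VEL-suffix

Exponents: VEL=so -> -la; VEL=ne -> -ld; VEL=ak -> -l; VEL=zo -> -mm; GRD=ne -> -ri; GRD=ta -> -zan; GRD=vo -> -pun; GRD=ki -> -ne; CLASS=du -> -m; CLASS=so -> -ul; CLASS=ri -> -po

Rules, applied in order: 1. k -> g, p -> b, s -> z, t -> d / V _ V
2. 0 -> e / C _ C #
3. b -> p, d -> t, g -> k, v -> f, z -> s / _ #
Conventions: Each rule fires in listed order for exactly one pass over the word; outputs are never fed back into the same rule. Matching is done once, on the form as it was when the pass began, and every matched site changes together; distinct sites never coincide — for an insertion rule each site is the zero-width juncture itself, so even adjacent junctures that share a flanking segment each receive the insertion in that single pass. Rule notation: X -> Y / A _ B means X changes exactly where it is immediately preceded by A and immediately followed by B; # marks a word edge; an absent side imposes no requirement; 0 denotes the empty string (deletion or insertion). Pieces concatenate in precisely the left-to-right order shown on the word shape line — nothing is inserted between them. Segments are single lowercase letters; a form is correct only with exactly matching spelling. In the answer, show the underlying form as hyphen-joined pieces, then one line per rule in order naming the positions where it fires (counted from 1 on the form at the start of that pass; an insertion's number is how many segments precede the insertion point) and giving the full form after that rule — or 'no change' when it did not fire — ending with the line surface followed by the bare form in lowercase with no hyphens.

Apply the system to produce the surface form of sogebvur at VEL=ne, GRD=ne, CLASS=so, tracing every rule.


underlying: sogebvur-ul-ri-ld
1. k -> g, p -> b, s -> z, t -> d / V _ V: no change
2. 0 -> e / C _ C #: inserts after position(s) 13: sogebvurulriled
3. b -> p, d -> t, g -> k, v -> f, z -> s / _ #: fires at position(s) 15: sogebvurulrilet
surface: sogebvurulrilet


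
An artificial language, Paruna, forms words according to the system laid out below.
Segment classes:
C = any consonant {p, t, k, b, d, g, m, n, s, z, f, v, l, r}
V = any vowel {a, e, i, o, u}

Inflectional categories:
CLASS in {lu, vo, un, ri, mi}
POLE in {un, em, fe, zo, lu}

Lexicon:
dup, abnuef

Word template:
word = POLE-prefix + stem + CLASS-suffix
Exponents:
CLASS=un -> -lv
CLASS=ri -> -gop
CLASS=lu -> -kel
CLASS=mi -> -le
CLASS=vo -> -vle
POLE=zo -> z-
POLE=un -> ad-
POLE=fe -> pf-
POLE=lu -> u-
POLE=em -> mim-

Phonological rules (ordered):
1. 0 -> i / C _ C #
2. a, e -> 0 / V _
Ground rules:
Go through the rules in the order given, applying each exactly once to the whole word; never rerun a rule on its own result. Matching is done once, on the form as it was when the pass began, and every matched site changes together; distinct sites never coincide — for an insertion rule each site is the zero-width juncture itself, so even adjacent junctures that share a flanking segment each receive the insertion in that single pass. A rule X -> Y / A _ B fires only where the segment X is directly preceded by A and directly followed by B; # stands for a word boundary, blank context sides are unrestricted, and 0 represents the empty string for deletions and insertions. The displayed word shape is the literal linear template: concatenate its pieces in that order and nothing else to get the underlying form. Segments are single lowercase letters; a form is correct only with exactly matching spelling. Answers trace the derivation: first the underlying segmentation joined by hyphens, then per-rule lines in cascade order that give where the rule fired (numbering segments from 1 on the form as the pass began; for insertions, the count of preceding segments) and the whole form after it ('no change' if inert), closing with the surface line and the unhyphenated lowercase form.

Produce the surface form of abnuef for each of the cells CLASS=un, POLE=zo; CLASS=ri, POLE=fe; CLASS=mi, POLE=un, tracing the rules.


cell CLASS=un, POLE=zo:
underlying: z-abnuef-lv
1. 0 -> i / C _ C #: inserts after position(s) 8: zabnuefliv
2. a, e -> 0 / V _: fires at position(s) 6: zabnufliv
surface: zabnufliv

cell CLASS=ri, POLE=fe:
underlying: pf-abnuef-gop
1. 0 -> i / C _ C #: no change
2. a, e -> 0 / V _: fires at position(s) 7: pfabnufgop
surface: pfabnufgop

cell CLASS=mi, POLE=un:
underlying: ad-abnuef-le
1. 0 -> i / C _ C #: no change
2. a, e -> 0 / V _: fires at position(s) 7: adabnufle
surface: adabnufle


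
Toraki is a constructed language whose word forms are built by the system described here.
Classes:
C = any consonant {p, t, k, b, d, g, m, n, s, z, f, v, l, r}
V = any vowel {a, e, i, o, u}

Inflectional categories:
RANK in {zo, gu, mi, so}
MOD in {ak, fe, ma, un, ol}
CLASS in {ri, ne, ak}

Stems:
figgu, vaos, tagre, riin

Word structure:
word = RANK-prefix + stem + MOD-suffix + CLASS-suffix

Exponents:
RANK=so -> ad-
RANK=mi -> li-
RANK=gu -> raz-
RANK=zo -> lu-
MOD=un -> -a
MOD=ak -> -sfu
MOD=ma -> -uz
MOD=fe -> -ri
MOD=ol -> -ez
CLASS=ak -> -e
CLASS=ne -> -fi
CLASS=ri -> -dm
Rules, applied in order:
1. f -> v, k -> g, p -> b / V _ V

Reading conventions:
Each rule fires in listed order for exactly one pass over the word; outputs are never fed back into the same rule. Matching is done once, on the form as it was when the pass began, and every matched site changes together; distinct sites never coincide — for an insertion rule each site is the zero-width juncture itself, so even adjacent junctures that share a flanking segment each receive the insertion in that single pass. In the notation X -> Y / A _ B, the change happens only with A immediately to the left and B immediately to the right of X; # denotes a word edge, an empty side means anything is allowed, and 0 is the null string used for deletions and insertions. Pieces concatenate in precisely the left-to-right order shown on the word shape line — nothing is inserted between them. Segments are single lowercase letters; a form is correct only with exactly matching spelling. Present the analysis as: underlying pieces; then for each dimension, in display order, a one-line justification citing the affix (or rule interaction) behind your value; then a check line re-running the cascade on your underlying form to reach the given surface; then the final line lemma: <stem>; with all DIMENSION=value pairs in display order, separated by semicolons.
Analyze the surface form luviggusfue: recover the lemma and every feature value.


underlying: lu-figgu-sfu-e
RANK=zo - signalled by the affix lu-
MOD=ak - signalled by the affix -sfu
CLASS=ak - signalled by the affix -e
check: lufiggusfue -> luviggusfue
lemma: figgu; RANK=zo; MOD=ak; CLASS=ak


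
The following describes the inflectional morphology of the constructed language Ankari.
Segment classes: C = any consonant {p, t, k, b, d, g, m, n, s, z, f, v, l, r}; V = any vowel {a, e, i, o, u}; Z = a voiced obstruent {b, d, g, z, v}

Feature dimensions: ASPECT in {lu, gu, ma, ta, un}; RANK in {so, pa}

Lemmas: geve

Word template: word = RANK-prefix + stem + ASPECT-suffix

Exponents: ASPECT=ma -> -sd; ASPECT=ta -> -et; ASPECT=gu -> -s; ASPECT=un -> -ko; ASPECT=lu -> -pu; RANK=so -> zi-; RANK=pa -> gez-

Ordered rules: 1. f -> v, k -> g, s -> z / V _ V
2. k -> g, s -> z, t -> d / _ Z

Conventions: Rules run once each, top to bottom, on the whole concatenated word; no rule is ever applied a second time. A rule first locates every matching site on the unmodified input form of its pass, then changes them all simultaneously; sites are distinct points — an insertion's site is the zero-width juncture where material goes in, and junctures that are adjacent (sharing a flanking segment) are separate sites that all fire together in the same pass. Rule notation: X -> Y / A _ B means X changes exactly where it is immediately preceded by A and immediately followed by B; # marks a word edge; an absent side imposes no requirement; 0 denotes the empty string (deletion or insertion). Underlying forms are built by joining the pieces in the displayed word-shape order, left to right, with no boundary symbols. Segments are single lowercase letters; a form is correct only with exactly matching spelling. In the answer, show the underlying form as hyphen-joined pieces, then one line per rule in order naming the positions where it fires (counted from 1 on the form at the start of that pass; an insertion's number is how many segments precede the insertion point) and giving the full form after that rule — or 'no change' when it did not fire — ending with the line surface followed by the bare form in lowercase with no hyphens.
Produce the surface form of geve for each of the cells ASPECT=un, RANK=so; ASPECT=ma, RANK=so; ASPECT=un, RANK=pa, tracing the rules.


cell ASPECT=un, RANK=so:
underlying: zi-geve-ko
1. f -> v, k -> g, s -> z / V _ V: fires at position(s) 7: zigevego
2. k -> g, s -> z, t -> d / _ Z: no change
surface: zigevego

cell ASPECT=ma, RANK=so:
underlying: zi-geve-sd
1. f -> v, k -> g, s -> z / V _ V: no change
2. k -> g, s -> z, t -> d / _ Z: fires at position(s) 7: zigevezd
surface: zigevezd

cell ASPECT=un, RANK=pa:
underlying: gez-geve-ko
1. f -> v, k -> g, s -> z / V _ V: fires at position(s) 8: gezgevego
2. k -> g, s -> z, t -> d / _ Z: no change
surface: gezgevego


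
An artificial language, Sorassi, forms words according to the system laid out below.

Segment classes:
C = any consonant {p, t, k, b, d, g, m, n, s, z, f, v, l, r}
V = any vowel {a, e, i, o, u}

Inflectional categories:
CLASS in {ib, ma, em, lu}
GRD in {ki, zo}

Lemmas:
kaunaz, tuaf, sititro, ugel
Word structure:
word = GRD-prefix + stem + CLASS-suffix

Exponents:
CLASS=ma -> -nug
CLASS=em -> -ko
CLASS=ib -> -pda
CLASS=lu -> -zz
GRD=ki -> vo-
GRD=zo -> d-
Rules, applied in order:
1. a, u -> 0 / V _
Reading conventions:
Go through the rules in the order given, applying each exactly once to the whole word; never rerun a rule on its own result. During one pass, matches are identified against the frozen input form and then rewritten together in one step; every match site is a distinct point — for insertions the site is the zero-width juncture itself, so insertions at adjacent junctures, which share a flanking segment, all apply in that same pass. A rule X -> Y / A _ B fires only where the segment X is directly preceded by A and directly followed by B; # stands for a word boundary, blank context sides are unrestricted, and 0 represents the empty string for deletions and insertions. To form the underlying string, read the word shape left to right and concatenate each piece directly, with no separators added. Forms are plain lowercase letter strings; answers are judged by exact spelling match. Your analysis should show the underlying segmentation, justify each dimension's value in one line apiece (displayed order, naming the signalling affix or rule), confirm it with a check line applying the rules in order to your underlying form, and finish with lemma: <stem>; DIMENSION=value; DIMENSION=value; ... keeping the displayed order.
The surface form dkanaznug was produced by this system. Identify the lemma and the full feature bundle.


underlying: d-kaunaz-nug
CLASS=ma - signalled by the affix -nug
GRD=zo - signalled by the affix d-
check: dkaunaznug -> dkanaznug
lemma: kaunaz; CLASS=ma; GRD=zo


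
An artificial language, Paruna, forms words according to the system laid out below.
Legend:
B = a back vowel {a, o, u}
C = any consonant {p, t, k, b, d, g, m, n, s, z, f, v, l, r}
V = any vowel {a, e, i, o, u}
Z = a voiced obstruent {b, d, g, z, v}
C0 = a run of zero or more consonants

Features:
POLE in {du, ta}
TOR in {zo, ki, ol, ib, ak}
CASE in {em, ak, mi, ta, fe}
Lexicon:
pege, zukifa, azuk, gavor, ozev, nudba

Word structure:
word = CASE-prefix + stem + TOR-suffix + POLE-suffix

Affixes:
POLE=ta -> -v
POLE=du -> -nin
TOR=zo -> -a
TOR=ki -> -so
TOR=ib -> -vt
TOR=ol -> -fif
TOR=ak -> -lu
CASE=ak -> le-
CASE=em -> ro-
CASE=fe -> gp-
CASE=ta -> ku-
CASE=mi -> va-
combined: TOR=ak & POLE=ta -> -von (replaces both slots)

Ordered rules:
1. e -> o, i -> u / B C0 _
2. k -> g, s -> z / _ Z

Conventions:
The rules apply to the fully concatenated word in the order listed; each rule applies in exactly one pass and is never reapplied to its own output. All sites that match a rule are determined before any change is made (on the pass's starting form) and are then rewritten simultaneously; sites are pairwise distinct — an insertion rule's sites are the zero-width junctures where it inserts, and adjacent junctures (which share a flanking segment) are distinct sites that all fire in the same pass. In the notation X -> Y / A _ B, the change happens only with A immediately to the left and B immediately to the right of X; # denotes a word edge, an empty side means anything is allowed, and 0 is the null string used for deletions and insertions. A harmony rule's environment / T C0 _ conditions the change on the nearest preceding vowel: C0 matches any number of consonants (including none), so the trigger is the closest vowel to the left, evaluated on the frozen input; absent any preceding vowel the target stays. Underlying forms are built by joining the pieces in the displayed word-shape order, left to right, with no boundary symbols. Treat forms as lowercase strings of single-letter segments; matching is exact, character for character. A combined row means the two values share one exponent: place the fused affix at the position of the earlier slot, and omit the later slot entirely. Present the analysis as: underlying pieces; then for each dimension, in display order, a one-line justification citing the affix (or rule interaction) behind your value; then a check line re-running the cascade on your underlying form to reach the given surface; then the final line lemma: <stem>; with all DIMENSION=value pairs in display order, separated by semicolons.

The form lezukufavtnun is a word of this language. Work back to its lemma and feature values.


underlying: le-zukifa-vt-nin
POLE=du - signalled by the affix -nin
TOR=ib - signalled by the affix -vt
CASE=ak - signalled by the affix le-
check: lezukifavtnin -> lezukufavtnun -> lezukufavtnun
lemma: zukifa; POLE=du; TOR=ib; CASE=ak


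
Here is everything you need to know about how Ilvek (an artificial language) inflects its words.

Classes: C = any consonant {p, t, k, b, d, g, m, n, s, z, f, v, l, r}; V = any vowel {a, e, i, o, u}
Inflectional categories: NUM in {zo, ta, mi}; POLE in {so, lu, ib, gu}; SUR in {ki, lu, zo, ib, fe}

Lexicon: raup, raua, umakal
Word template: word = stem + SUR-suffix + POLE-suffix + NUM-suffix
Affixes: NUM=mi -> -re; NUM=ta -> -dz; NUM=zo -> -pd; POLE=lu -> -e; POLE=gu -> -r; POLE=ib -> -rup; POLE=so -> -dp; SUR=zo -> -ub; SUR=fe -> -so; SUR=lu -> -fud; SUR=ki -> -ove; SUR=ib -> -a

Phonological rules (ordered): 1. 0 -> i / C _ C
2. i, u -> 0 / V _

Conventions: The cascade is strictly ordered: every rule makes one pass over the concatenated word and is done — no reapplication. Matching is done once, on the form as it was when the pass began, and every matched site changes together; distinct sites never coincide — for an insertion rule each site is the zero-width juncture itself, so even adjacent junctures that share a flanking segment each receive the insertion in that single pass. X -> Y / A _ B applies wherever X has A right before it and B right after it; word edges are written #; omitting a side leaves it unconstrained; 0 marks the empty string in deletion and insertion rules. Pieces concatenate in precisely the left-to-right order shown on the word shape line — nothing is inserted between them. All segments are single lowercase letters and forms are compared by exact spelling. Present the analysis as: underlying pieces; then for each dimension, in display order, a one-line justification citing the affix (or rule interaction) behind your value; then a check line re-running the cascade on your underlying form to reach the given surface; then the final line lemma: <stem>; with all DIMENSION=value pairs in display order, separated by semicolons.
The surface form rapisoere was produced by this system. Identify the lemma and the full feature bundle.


underlying: raup-so-e-re
NUM=mi - signalled by the affix -re
POLE=lu - signalled by the affix -e
SUR=fe - signalled by the affix -so
check: raupsoere -> raupisoere -> rapisoere
lemma: raup; NUM=mi; POLE=lu; SUR=fe


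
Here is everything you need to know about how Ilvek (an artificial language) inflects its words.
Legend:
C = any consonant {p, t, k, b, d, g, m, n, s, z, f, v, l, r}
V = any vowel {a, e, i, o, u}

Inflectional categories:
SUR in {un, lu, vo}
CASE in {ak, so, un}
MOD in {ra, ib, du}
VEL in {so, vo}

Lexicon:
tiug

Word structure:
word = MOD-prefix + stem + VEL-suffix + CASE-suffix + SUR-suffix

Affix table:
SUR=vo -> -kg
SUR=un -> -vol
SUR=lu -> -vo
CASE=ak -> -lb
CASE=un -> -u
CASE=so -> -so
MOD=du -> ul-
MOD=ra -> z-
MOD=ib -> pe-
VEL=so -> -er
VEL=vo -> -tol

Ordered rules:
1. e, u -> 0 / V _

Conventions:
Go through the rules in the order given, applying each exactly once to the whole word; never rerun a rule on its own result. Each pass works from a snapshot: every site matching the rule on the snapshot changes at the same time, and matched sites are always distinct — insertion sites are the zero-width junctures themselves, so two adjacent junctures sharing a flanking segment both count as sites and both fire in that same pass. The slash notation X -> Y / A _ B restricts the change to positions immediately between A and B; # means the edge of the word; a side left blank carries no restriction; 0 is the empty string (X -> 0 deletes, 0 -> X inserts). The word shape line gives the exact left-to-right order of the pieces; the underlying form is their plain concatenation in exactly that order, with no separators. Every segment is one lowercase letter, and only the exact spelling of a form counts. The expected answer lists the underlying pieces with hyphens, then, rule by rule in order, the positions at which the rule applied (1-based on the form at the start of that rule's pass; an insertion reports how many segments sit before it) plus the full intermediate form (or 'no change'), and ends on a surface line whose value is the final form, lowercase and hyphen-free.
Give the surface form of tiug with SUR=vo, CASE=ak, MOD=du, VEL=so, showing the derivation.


underlying: ul-tiug-er-lb-kg
1. e, u -> 0 / V _: fires at position(s) 5: ultigerlbkg
surface: ultigerlbkg


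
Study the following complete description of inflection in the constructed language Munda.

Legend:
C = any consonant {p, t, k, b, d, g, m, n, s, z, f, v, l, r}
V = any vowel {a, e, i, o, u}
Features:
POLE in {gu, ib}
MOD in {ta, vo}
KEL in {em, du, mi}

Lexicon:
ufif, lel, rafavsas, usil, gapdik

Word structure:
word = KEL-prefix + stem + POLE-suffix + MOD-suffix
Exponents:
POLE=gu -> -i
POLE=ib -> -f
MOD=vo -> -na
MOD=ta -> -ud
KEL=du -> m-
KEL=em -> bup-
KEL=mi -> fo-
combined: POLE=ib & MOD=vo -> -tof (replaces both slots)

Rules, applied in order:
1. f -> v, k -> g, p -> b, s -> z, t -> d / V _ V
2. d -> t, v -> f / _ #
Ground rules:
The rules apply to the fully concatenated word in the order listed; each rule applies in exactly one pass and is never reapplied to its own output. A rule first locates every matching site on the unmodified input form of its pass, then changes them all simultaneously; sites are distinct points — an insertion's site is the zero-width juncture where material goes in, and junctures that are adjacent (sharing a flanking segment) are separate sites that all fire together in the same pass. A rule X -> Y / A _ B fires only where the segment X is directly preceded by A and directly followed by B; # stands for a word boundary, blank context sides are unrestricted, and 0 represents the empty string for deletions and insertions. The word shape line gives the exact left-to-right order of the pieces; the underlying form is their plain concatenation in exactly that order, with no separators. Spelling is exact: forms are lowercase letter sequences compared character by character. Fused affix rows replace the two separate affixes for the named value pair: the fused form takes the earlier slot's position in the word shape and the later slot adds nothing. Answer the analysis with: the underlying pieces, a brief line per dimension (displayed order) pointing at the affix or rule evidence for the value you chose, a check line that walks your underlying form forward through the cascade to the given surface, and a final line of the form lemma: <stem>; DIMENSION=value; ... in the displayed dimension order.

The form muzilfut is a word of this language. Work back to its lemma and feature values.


underlying: m-usil-f-ud
POLE=ib - signalled by the affix -f
MOD=ta - signalled by the affix -ud
KEL=du - signalled by the affix m-
check: musilfud -> muzilfud -> muzilfut
lemma: usil; POLE=ib; MOD=ta; KEL=du


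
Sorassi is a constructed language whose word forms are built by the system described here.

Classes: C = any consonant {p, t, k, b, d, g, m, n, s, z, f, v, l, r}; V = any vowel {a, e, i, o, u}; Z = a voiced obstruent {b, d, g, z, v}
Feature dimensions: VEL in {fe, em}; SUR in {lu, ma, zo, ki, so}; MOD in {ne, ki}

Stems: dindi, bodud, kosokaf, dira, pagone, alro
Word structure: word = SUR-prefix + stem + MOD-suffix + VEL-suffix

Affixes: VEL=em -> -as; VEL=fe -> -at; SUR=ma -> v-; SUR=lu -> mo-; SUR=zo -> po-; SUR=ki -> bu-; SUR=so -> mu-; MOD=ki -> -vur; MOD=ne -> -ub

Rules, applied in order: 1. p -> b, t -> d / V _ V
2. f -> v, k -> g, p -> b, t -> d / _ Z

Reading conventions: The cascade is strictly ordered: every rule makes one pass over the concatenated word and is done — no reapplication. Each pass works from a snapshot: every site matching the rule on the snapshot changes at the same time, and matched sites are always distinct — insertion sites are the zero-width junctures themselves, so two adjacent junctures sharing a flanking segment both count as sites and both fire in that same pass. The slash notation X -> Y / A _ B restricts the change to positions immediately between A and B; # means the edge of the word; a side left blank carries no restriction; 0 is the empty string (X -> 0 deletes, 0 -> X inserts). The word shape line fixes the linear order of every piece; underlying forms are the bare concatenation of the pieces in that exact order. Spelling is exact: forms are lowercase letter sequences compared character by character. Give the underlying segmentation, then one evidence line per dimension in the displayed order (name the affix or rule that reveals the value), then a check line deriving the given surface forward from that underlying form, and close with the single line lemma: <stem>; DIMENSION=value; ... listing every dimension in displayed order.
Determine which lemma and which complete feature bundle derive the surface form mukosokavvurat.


underlying: mu-kosokaf-vur-at
VEL=fe - signalled by the affix -at
SUR=so - signalled by the affix mu-
MOD=ki - signalled by the affix -vur
check: mukosokafvurat -> mukosokafvurat -> mukosokavvurat
lemma: kosokaf; VEL=fe; SUR=so; MOD=ki


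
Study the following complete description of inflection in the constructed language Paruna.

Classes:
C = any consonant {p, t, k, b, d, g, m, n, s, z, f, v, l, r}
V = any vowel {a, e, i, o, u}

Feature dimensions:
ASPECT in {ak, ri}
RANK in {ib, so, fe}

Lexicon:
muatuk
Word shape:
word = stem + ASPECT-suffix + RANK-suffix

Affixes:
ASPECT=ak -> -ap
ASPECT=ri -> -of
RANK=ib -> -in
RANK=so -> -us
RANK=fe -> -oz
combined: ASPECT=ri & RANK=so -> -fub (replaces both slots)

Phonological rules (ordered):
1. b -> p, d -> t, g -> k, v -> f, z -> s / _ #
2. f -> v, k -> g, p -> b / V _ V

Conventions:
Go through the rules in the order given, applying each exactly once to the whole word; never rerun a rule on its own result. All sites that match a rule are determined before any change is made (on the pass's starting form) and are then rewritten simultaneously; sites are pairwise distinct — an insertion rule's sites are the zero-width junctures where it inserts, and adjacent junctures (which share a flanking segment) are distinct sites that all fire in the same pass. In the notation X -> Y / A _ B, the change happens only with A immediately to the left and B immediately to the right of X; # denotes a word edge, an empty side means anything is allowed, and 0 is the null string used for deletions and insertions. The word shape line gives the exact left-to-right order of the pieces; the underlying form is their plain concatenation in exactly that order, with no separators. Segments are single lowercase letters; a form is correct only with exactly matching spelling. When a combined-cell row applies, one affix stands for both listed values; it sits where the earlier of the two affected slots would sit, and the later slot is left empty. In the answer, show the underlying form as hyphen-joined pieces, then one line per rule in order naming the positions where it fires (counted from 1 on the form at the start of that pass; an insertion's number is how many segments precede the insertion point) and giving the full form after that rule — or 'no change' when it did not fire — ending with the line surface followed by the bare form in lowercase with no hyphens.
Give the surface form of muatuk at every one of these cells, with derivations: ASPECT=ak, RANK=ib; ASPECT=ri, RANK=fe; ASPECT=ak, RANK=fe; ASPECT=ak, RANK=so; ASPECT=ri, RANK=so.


cell ASPECT=ak, RANK=ib:
underlying: muatuk-ap-in
1. b -> p, d -> t, g -> k, v -> f, z -> s / _ #: no change
2. f -> v, k -> g, p -> b / V _ V: fires at position(s) 6, 8: muatugabin
surface: muatugabin

cell ASPECT=ri, RANK=fe:
underlying: muatuk-of-oz
1. b -> p, d -> t, g -> k, v -> f, z -> s / _ #: fires at position(s) 10: muatukofos
2. f -> v, k -> g, p -> b / V _ V: fires at position(s) 6, 8: muatugovos
surface: muatugovos

cell ASPECT=ak, RANK=fe:
underlying: muatuk-ap-oz
1. b -> p, d -> t, g -> k, v -> f, z -> s / _ #: fires at position(s) 10: muatukapos
2. f -> v, k -> g, p -> b / V _ V: fires at position(s) 6, 8: muatugabos
surface: muatugabos

cell ASPECT=ak, RANK=so:
underlying: muatuk-ap-us
1. b -> p, d -> t, g -> k, v -> f, z -> s / _ #: no change
2. f -> v, k -> g, p -> b / V _ V: fires at position(s) 6, 8: muatugabus
surface: muatugabus

cell ASPECT=ri, RANK=so:
underlying: muatuk-fub
1. b -> p, d -> t, g -> k, v -> f, z -> s / _ #: fires at position(s) 9: muatukfup
2. f -> v, k -> g, p -> b / V _ V: no change
surface: muatukfup


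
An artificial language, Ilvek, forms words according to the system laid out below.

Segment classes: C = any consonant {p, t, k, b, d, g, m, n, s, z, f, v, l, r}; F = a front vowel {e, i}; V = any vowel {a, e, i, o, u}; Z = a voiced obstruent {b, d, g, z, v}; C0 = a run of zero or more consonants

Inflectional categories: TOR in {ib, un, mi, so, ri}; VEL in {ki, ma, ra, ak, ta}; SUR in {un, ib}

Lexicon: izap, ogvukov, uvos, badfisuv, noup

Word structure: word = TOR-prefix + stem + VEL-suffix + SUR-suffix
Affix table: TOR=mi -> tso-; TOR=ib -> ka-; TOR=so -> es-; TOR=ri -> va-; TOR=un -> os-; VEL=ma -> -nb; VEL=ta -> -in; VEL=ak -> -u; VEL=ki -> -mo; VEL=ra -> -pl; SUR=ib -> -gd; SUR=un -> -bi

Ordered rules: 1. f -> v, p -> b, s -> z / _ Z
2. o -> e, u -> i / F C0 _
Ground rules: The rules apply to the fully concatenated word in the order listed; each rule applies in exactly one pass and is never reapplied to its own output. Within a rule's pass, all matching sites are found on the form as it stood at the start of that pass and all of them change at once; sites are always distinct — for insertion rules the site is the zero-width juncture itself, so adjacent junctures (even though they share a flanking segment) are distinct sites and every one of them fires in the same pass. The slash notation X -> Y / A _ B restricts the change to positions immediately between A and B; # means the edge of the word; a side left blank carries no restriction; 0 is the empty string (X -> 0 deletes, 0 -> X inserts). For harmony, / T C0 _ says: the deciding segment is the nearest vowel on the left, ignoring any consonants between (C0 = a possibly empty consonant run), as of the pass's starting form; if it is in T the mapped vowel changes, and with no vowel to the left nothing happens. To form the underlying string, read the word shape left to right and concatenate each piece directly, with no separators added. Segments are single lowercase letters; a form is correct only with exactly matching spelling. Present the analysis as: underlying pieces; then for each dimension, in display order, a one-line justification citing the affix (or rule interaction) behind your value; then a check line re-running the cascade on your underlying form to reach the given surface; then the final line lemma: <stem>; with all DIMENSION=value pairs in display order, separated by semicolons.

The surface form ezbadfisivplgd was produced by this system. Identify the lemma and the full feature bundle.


underlying: es-badfisuv-pl-gd
TOR=so - signalled by the affix es-
VEL=ra - signalled by the affix -pl
SUR=ib - signalled by the affix -gd
check: esbadfisuvplgd -> ezbadfisuvplgd -> ezbadfisivplgd
lemma: badfisuv; TOR=so; VEL=ra; SUR=ib


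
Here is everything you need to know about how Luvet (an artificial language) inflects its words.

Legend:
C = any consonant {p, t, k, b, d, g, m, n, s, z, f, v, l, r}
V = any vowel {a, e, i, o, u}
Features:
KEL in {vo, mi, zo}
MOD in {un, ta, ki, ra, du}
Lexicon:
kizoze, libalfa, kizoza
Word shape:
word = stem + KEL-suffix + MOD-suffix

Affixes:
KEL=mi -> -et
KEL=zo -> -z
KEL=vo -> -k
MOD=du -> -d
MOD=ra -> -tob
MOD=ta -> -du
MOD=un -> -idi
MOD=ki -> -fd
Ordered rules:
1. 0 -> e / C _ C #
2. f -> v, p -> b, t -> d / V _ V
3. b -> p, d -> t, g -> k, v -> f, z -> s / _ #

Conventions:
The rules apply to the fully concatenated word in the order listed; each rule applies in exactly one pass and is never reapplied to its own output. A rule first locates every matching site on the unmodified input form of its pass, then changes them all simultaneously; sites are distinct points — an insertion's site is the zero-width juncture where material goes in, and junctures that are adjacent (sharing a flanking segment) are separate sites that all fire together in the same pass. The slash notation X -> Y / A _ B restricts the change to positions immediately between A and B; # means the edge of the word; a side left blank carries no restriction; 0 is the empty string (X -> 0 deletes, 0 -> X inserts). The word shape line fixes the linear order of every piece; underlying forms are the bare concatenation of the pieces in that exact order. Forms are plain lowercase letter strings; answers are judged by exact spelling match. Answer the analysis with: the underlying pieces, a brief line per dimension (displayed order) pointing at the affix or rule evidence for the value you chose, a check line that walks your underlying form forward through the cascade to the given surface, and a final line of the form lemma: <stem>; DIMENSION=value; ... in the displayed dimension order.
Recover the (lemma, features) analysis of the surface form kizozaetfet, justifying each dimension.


underlying: kizoza-et-fd
KEL=mi - signalled by the affix -et
MOD=ki - signalled by the affix -fd
check: kizozaetfd -> kizozaetfed -> kizozaetfed -> kizozaetfet
lemma: kizoza; KEL=mi; MOD=ki


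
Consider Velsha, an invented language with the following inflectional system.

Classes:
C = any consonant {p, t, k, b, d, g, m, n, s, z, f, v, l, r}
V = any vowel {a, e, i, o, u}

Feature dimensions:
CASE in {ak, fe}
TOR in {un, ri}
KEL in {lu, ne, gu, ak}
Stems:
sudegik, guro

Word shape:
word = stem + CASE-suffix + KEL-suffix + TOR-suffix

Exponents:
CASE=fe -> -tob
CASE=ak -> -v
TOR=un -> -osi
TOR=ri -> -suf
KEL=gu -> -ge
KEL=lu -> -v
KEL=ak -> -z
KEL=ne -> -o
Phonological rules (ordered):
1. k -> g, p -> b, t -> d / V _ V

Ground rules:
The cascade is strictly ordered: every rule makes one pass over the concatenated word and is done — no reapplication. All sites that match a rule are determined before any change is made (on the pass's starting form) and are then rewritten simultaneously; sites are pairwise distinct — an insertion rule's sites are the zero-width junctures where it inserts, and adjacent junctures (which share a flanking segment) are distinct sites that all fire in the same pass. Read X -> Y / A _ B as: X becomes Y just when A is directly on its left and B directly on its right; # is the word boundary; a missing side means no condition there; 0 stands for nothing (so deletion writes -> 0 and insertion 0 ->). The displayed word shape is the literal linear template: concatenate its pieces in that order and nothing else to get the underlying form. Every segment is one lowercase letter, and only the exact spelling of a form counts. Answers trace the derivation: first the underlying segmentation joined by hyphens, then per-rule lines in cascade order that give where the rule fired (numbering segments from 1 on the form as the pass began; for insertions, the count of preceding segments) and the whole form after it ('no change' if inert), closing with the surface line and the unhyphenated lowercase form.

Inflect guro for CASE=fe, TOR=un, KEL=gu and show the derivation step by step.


underlying: guro-tob-ge-osi
1. k -> g, p -> b, t -> d / V _ V: fires at position(s) 5: gurodobgeosi
surface: gurodobgeosi


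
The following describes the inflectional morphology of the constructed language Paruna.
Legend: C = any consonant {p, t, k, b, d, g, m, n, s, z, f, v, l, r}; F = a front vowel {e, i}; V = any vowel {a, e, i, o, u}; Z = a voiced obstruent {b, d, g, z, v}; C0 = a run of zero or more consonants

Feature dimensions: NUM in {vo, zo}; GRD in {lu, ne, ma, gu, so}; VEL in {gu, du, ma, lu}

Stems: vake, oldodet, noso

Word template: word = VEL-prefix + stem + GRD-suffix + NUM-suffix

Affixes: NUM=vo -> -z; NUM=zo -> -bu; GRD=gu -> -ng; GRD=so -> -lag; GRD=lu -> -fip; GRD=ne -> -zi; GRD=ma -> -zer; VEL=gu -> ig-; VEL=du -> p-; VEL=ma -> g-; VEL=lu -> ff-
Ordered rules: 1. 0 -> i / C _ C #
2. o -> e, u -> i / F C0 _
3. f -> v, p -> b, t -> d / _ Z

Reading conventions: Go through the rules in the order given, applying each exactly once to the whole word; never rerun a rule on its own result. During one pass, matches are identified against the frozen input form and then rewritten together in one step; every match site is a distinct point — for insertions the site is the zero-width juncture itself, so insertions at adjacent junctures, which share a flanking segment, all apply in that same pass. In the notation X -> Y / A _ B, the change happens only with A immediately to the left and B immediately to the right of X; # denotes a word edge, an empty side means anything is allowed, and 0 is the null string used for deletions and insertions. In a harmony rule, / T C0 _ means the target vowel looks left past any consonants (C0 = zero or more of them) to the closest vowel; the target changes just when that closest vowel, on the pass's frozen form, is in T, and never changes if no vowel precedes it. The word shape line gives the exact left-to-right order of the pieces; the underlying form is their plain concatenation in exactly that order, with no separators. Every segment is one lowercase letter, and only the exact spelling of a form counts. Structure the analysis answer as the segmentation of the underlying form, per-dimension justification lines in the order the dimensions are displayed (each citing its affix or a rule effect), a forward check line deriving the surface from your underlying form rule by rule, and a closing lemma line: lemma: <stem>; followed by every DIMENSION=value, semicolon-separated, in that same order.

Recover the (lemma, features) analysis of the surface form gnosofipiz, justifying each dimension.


underlying: g-noso-fip-z
NUM=vo - signalled by the affix -z
GRD=lu - signalled by the affix -fip
VEL=ma - signalled by the affix g-
check: gnosofipz -> gnosofipiz -> gnosofipiz -> gnosofipiz
lemma: noso; NUM=vo; GRD=lu; VEL=ma
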